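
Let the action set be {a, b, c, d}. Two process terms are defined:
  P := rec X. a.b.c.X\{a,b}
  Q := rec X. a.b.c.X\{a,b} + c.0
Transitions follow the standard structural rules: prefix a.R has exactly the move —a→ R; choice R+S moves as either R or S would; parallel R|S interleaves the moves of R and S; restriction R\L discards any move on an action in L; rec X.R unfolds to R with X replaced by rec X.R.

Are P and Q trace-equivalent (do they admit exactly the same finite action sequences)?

NO — witness ⟨c⟩

LTS(P): 4 reachable states
  p0 = rec X. a.b.c.X\{a,b} has moves =a=> p1
  p1 = b.c.(rec X. a.b.c.X\{a,b})\{a,b} has moves =b=> p2
  p2 = c.(rec X. a.b.c.X\{a,b})\{a,b} has moves =c=> p3
  p3 = (rec X. a.b.c.X\{a,b})\{a,b} has moves ∅
LTS(Q): 6 reachable states
  q0 = rec X. a.b.c.X\{a,b} + c.0 has moves =a=> q1, =c=> q2
  q1 = b.c.(rec X. a.b.c.X\{a,b} + c.0)\{a,b} has moves =b=> q3
  q2 = 0 has moves ∅
  q3 = c.(rec X. a.b.c.X\{a,b} + c.0)\{a,b} has moves =c=> q4
  q4 = (rec X. a.b.c.X\{a,b} + c.0)\{a,b} has moves =c=> q5
  q5 = 0\{a,b} has moves ∅
Trace ⟨c⟩ through Q, begin at {q0}:
  [1] c ⇒ {q2}
  ✓ Q
Trace ⟨c⟩ through P, begin at {p0}:
  [1] c ⇒ no successor for P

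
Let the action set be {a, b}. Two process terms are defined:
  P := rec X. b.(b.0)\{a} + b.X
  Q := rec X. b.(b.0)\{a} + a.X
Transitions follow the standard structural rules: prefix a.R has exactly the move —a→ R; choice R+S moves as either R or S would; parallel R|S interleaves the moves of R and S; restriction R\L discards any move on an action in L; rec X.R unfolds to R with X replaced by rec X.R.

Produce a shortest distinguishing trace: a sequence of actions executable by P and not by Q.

Reachable graph of P (3 states):
  m0 = rec X. b.(b.0)\{a} + b.X has moves —b→ m0, —b→ m1
  m1 = (b.0)\{a} has moves —b→ m2
  m2 = 0\{a} has moves stopped
Reachable graph of Q (3 states):
  n0 = rec X. b.(b.0)\{a} + a.X has moves —a→ n0, —b→ n1
  n1 = (b.0)\{a} has moves —b→ n2
  n2 = 0\{a} has moves stopped
Run σ = ⟨bbb⟩ on P: start {m0}
  [1] b ⇒ {m0, m1}
  [2] b ⇒ {m0, m1, m2}
  [3] b ⇒ {m0, m1, m2}
  P completes σ.
Run σ = ⟨bbb⟩ on Q: start {n0}
  [1] b ⇒ {n1}
  [2] b ⇒ {n2}
  [3] b ⇒ ∅ (Q stuck)

bbb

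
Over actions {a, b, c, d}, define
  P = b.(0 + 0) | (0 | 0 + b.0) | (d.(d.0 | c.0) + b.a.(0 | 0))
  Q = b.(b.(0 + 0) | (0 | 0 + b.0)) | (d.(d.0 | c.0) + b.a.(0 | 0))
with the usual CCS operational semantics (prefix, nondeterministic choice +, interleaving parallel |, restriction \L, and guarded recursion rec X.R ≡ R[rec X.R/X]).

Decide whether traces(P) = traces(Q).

Reachable graph of P (24 states):
  m0 = b.(0 + 0) | (0 | 0 + b.0) | (d.(d.0 | c.0) + b.a.(0 | 0)) :: =b=> m1, =b=> m2, =b=> m3, =d=> m4
  m1 = (0 + 0) | (0 | 0 + b.0) | (d.(d.0 | c.0) + b.a.(0 | 0)) :: =b=> m5, =b=> m6, =d=> m7
  m2 = b.(0 + 0) | (0 | 0 + b.0) | a.(0 | 0) :: =a=> m8, =b=> m5, =b=> m9
  m3 = b.(0 + 0) | 0 | (d.(d.0 | c.0) + b.a.(0 | 0)) :: =b=> m6, =b=> m9, =d=> m10
  m4 = b.(0 + 0) | (0 | 0 + b.0) | (d.0 | c.0) :: =b=> m10, =b=> m7, =c=> m11, =d=> m12
  m5 = (0 + 0) | (0 | 0 + b.0) | a.(0 | 0) :: =a=> m13, =b=> m14
  m6 = (0 + 0) | 0 | (d.(d.0 | c.0) + b.a.(0 | 0)) :: =b=> m14, =d=> m15
  m7 = (0 + 0) | (0 | 0 + b.0) | (d.0 | c.0) :: =b=> m15, =c=> m16, =d=> m17
  m8 = b.(0 + 0) | (0 | 0 + b.0) | (0 | 0) :: =b=> m13, =b=> m18
  m9 = b.(0 + 0) | 0 | a.(0 | 0) :: =a=> m18, =b=> m14
  m10 = b.(0 + 0) | 0 | (d.0 | c.0) :: =b=> m15, =c=> m19, =d=> m20
  m11 = b.(0 + 0) | (0 | 0 + b.0) | (d.0 | 0) :: =b=> m16, =b=> m19, =d=> m8
  m12 = b.(0 + 0) | (0 | 0 + b.0) | (0 | c.0) :: =b=> m17, =b=> m20, =c=> m8
  m13 = (0 + 0) | (0 | 0 + b.0) | (0 | 0) :: =b=> m21
  m14 = (0 + 0) | 0 | a.(0 | 0) :: =a=> m21
  m15 = (0 + 0) | 0 | (d.0 | c.0) :: =c=> m22, =d=> m23
  m16 = (0 + 0) | (0 | 0 + b.0) | (d.0 | 0) :: =b=> m22, =d=> m13
  m17 = (0 + 0) | (0 | 0 + b.0) | (0 | c.0) :: =b=> m23, =c=> m13
  m18 = b.(0 + 0) | 0 | (0 | 0) :: =b=> m21
  m19 = b.(0 + 0) | 0 | (d.0 | 0) :: =b=> m22, =d=> m18
  m20 = b.(0 + 0) | 0 | (0 | c.0) :: =b=> m23, =c=> m18
  m21 = (0 + 0) | 0 | (0 | 0) :: stopped
  m22 = (0 + 0) | 0 | (d.0 | 0) :: =d=> m21
  m23 = (0 + 0) | 0 | (0 | c.0) :: =c=> m21
Reachable graph of Q (30 states):
  n0 = b.(b.(0 + 0) | (0 | 0 + b.0)) | (d.(d.0 | c.0) + b.a.(0 | 0)) :: =b=> n1, =b=> n2, =d=> n3
  n1 = b.(0 + 0) | (0 | 0 + b.0) | (d.(d.0 | c.0) + b.a.(0 | 0)) :: =b=> n4, =b=> n5, =b=> n6, =d=> n7
  n2 = b.(b.(0 + 0) | (0 | 0 + b.0)) | a.(0 | 0) :: =a=> n8, =b=> n5
  n3 = b.(b.(0 + 0) | (0 | 0 + b.0)) | (d.0 | c.0) :: =b=> n7, =c=> n9, =d=> n10
  n4 = (0 + 0) | (0 | 0 + b.0) | (d.(d.0 | c.0) + b.a.(0 | 0)) :: =b=> n11, =b=> n12, =d=> n13
  n5 = b.(0 + 0) | (0 | 0 + b.0) | a.(0 | 0) :: =a=> n14, =b=> n11, =b=> n15
  n6 = b.(0 + 0) | 0 | (d.(d.0 | c.0) + b.a.(0 | 0)) :: =b=> n12, =b=> n15, =d=> n16
  n7 = b.(0 + 0) | (0 | 0 + b.0) | (d.0 | c.0) :: =b=> n13, =b=> n16, =c=> n17, =d=> n18
  n8 = b.(b.(0 + 0) | (0 | 0 + b.0)) | (0 | 0) :: =b=> n14
  n9 = b.(b.(0 + 0) | (0 | 0 + b.0)) | (d.0 | 0) :: =b=> n17, =d=> n8
  n10 = b.(b.(0 + 0) | (0 | 0 + b.0)) | (0 | c.0) :: =b=> n18, =c=> n8
  n11 = (0 + 0) | (0 | 0 + b.0) | a.(0 | 0) :: =a=> n19, =b=> n20
  n12 = (0 + 0) | 0 | (d.(d.0 | c.0) + b.a.(0 | 0)) :: =b=> n20, =d=> n21
  n13 = (0 + 0) | (0 | 0 + b.0) | (d.0 | c.0) :: =b=> n21, =c=> n22, =d=> n23
  n14 = b.(0 + 0) | (0 | 0 + b.0) | (0 | 0) :: =b=> n19, =b=> n24
  n15 = b.(0 + 0) | 0 | a.(0 | 0) :: =a=> n24, =b=> n20
  n16 = b.(0 + 0) | 0 | (d.0 | c.0) :: =b=> n21, =c=> n25, =d=> n26
  n17 = b.(0 + 0) | (0 | 0 + b.0) | (d.0 | 0) :: =b=> n22, =b=> n25, =d=> n14
  n18 = b.(0 + 0) | (0 | 0 + b.0) | (0 | c.0) :: =b=> n23, =b=> n26, =c=> n14
  n19 = (0 + 0) | (0 | 0 + b.0) | (0 | 0) :: =b=> n27
  n20 = (0 + 0) | 0 | a.(0 | 0) :: =a=> n27
  n21 = (0 + 0) | 0 | (d.0 | c.0) :: =c=> n28, =d=> n29
  n22 = (0 + 0) | (0 | 0 + b.0) | (d.0 | 0) :: =b=> n28, =d=> n19
  n23 = (0 + 0) | (0 | 0 + b.0) | (0 | c.0) :: =b=> n29, =c=> n19
  n24 = b.(0 + 0) | 0 | (0 | 0) :: =b=> n27
  n25 = b.(0 + 0) | 0 | (d.0 | 0) :: =b=> n28, =d=> n24
  n26 = b.(0 + 0) | 0 | (0 | c.0) :: =b=> n29, =c=> n24
  n27 = (0 + 0) | 0 | (0 | 0) :: stopped
  n28 = (0 + 0) | 0 | (d.0 | 0) :: =d=> n27
  n29 = (0 + 0) | 0 | (0 | c.0) :: =c=> n27
Trace ⟨bbbb⟩ through Q, begin at {n0}:
  after b @ step 1: {n1, n2}
  after b @ step 2: {n4, n5, n6}
  after b @ step 3: {n11, n12, n15}
  after b @ step 4: {n20}
  — Q admits the full trace.
Trace ⟨bbbb⟩ through P, begin at {m0}:
  after b @ step 1: {m1, m2, m3}
  after b @ step 2: {m5, m6, m9}
  after b @ step 3: {m14}
  after b @ step 4: ∅ (P stuck)

NO — witness ⟨bbbb⟩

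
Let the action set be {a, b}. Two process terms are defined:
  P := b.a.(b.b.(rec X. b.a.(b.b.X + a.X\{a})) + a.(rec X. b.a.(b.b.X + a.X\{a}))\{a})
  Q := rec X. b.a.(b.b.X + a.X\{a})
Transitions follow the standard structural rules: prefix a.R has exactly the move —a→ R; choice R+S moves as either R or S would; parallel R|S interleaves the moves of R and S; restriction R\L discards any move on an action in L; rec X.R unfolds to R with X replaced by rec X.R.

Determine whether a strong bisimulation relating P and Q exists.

LTS(P): 7 reachable states
  s0 = b.a.(b.b.(rec X. b.a.(b.b.X + a.X\{a})) + a.(rec X. b.a.(b.b.X + a.X\{a}))\{a}) :: --b--▸ s1
  s1 = a.(b.b.(rec X. b.a.(b.b.X + a.X\{a})) + a.(rec X. b.a.(b.b.X + a.X\{a}))\{a}) :: --a--▸ s2
  s2 = b.b.(rec X. b.a.(b.b.X + a.X\{a})) + a.(rec X. b.a.(b.b.X + a.X\{a}))\{a} :: --a--▸ s3, --b--▸ s4
  s3 = (rec X. b.a.(b.b.X + a.X\{a}))\{a} :: --b--▸ s5
  s4 = b.(rec X. b.a.(b.b.X + a.X\{a})) :: --b--▸ s6
  s5 = (a.(b.b.(rec X. b.a.(b.b.X + a.X\{a})) + a.(rec X. b.a.(b.b.X + a.X\{a}))\{a}))\{a} :: ∅
  s6 = rec X. b.a.(b.b.X + a.X\{a}) :: --b--▸ s1
LTS(Q): 6 reachable states
  t0 = rec X. b.a.(b.b.X + a.X\{a}) :: --b--▸ t1
  t1 = a.(b.b.(rec X. b.a.(b.b.X + a.X\{a})) + a.(rec X. b.a.(b.b.X + a.X\{a}))\{a}) :: --a--▸ t2
  t2 = b.b.(rec X. b.a.(b.b.X + a.X\{a})) + a.(rec X. b.a.(b.b.X + a.X\{a}))\{a} :: --a--▸ t3, --b--▸ t4
  t3 = (rec X. b.a.(b.b.X + a.X\{a}))\{a} :: --b--▸ t5
  t4 = b.(rec X. b.a.(b.b.X + a.X\{a})) :: --b--▸ t0
  t5 = (a.(b.b.(rec X. b.a.(b.b.X + a.X\{a})) + a.(rec X. b.a.(b.b.X + a.X\{a}))\{a}))\{a} :: ∅
Bisimilarity quotient blocks:
  B0 = {s0, s6, t0}
  B1 = {s1, t1}
  B2 = {s2, t2}
  B3 = {s3, t3}
  B4 = {s5, t5}
  B5 = {s4, t4}
s0 ∈ B0, t0 ∈ B0 → same block

bisimilar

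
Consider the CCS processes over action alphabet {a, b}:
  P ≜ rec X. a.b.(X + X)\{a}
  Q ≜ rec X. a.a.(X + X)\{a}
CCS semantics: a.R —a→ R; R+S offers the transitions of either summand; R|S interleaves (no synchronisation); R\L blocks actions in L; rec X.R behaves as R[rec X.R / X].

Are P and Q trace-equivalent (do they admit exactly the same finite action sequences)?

trace-distinct — witness ⟨ab⟩

P's transition system — 3 states:
  m0 = rec X. a.b.(X + X)\{a} :: -a-> m1
  m1 = b.((rec X. a.b.(X + X)\{a}) + (rec X. a.b.(X + X)\{a}))\{a} :: -b-> m2
  m2 = ((rec X. a.b.(X + X)\{a}) + (rec X. a.b.(X + X)\{a}))\{a} :: ·
Q's transition system — 3 states:
  n0 = rec X. a.a.(X + X)\{a} :: -a-> n1
  n1 = a.((rec X. a.a.(X + X)\{a}) + (rec X. a.a.(X + X)\{a}))\{a} :: -a-> n2
  n2 = ((rec X. a.a.(X + X)\{a}) + (rec X. a.a.(X + X)\{a}))\{a} :: ·
Executing ab from P (initial set {m0}):
  step 1 (a): {m1}
  step 2 (b): {m2}
  P completes σ.
Executing ab from Q (initial set {n0}):
  step 1 (a): {n1}
  step 2 (b): ∅  — Q cannot continue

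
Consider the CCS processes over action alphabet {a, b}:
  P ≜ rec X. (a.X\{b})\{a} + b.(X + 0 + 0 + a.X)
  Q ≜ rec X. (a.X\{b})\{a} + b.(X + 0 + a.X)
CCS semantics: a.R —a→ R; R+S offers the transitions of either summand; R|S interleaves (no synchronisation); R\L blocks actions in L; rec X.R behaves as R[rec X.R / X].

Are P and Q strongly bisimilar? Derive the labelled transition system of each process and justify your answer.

YES

P's transition system — 2 states:
  s0 = rec X. (a.X\{b})\{a} + b.(X + 0 + 0 + a.X) → —b→ s1
  s1 = (rec X. (a.X\{b})\{a} + b.(X + 0 + 0 + a.X)) + 0 + 0 + a.(rec X. (a.X\{b})\{a} + b.(X + 0 + 0 + a.X)) → —a→ s0, —b→ s1
Q's transition system — 2 states:
  t0 = rec X. (a.X\{b})\{a} + b.(X + 0 + a.X) → —b→ t1
  t1 = (rec X. (a.X\{b})\{a} + b.(X + 0 + a.X)) + 0 + a.(rec X. (a.X\{b})\{a} + b.(X + 0 + a.X)) → —a→ t0, —b→ t1
Partition-refinement fixed point:
  B0 = {s0, t0}
  B1 = {s1, t1}
s0 ∈ B0, t0 ∈ B0 → same block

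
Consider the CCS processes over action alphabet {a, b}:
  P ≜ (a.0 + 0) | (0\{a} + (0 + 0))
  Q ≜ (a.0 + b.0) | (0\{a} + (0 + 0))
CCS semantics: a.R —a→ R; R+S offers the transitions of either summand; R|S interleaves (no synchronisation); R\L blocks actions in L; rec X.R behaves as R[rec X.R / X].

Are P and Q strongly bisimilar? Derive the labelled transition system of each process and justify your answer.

P's transition system — 2 states:
  s0 = (a.0 + 0) | (0\{a} + (0 + 0)) → —a→ s1
  s1 = 0 | (0\{a} + (0 + 0)) → ·
Q's transition system — 2 states:
  t0 = (a.0 + b.0) | (0\{a} + (0 + 0)) → —a→ t1, —b→ t1
  t1 = 0 | (0\{a} + (0 + 0)) → ·
Coarsest stable partition (strong bisimilarity classes):
  B0 = {s0}
  B1 = {s1, t1}
  B2 = {t0}
s0 ∈ B0, t0 ∈ B2 → different blocks

not bisimilar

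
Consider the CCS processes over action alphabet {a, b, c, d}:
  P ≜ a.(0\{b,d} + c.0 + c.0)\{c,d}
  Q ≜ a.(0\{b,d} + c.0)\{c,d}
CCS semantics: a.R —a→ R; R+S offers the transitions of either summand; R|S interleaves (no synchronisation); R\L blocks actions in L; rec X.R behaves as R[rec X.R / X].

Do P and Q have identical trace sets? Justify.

YES

Reachable graph of P (2 states):
  u0 = a.(0\{b,d} + c.0 + c.0)\{c,d} :: =a=> u1
  u1 = (0\{b,d} + c.0 + c.0)\{c,d} :: stopped
Reachable graph of Q (2 states):
  v0 = a.(0\{b,d} + c.0)\{c,d} :: =a=> v1
  v1 = (0\{b,d} + c.0)\{c,d} :: stopped
Coarsest stable partition (strong bisimilarity classes):
  B0 = {u0, v0}
  B1 = {u1, v1}
u0 ∈ B0, v0 ∈ B0 → same block
Bisimilar ⇒ trace-equivalent.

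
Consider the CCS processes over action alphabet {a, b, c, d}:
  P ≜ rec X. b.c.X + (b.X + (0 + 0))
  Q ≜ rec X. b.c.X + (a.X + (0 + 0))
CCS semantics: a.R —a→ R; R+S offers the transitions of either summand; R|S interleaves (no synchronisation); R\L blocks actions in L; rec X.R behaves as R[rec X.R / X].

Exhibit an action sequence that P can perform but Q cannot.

bb

Reachable graph of P (2 states):
  u0 = rec X. b.c.X + (b.X + (0 + 0)) has moves -b-> u0, -b-> u1
  u1 = c.(rec X. b.c.X + (b.X + (0 + 0))) has moves -c-> u0
Reachable graph of Q (2 states):
  v0 = rec X. b.c.X + (a.X + (0 + 0)) has moves -a-> v0, -b-> v1
  v1 = c.(rec X. b.c.X + (a.X + (0 + 0))) has moves -c-> v0
Trace ⟨bb⟩ through P, begin at {u0}:
  [1] b ⇒ {u0, u1}
  [2] b ⇒ {u0, u1}
  — P admits the full trace.
Trace ⟨bb⟩ through Q, begin at {v0}:
  [1] b ⇒ {v1}
  [2] b ⇒ no successor for Q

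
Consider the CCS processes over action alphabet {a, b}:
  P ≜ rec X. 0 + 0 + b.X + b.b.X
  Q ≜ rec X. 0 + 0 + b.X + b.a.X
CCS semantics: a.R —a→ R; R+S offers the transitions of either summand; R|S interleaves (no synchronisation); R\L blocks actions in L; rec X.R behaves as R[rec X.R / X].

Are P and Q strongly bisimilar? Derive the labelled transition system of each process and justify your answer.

P's transition system — 2 states:
  m0 = rec X. 0 + 0 + b.X + b.b.X :: ··b··> m0, ··b··> m1
  m1 = b.(rec X. 0 + 0 + b.X + b.b.X) :: ··b··> m0
Q's transition system — 2 states:
  n0 = rec X. 0 + 0 + b.X + b.a.X :: ··b··> n0, ··b··> n1
  n1 = a.(rec X. 0 + 0 + b.X + b.a.X) :: ··a··> n0
Bisimilarity quotient blocks:
  B0 = {m0, m1}
  B1 = {n0}
  B2 = {n1}
m0 ∈ B0, n0 ∈ B1 → different blocks

not bisimilar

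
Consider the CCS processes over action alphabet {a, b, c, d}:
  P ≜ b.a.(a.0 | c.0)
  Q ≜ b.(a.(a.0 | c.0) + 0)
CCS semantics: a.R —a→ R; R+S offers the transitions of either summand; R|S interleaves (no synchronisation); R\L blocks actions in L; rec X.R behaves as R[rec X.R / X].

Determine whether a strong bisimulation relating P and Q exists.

Reachable graph of P (6 states):
  s0 = b.a.(a.0 | c.0) → -b-> s1
  s1 = a.(a.0 | c.0) → -a-> s2
  s2 = a.0 | c.0 → -a-> s3, -c-> s4
  s3 = 0 | c.0 → -c-> s5
  s4 = a.0 | 0 → -a-> s5
  s5 = 0 | 0 → deadlocked
Reachable graph of Q (6 states):
  t0 = b.(a.(a.0 | c.0) + 0) → -b-> t1
  t1 = a.(a.0 | c.0) + 0 → -a-> t2
  t2 = a.0 | c.0 → -a-> t3, -c-> t4
  t3 = 0 | c.0 → -c-> t5
  t4 = a.0 | 0 → -a-> t5
  t5 = 0 | 0 → deadlocked
Coarsest stable partition (strong bisimilarity classes):
  B0 = {s0, t0}
  B1 = {s1, t1}
  B2 = {s2, t2}
  B3 = {s4, t4}
  B4 = {s5, t5}
  B5 = {s3, t3}
s0 ∈ B0, t0 ∈ B0 → same block

P ~ Q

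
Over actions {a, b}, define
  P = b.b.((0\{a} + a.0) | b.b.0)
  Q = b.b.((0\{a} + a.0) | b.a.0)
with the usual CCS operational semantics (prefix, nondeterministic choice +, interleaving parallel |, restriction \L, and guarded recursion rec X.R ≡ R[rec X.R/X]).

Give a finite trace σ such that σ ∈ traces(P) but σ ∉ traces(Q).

bbbb

P's transition system — 8 states:
  p0 = b.b.((0\{a} + a.0) | b.b.0) ⊢ ··b··> p1
  p1 = b.((0\{a} + a.0) | b.b.0) ⊢ ··b··> p2
  p2 = (0\{a} + a.0) | b.b.0 ⊢ ··a··> p3, ··b··> p4
  p3 = 0 | b.b.0 ⊢ ··b··> p5
  p4 = (0\{a} + a.0) | b.0 ⊢ ··a··> p5, ··b··> p6
  p5 = 0 | b.0 ⊢ ··b··> p7
  p6 = (0\{a} + a.0) | 0 ⊢ ··a··> p7
  p7 = 0 | 0 ⊢ (no moves)
Q's transition system — 8 states:
  q0 = b.b.((0\{a} + a.0) | b.a.0) ⊢ ··b··> q1
  q1 = b.((0\{a} + a.0) | b.a.0) ⊢ ··b··> q2
  q2 = (0\{a} + a.0) | b.a.0 ⊢ ··a··> q3, ··b··> q4
  q3 = 0 | b.a.0 ⊢ ··b··> q5
  q4 = (0\{a} + a.0) | a.0 ⊢ ··a··> q5, ··a··> q6
  q5 = 0 | a.0 ⊢ ··a··> q7
  q6 = (0\{a} + a.0) | 0 ⊢ ··a··> q7
  q7 = 0 | 0 ⊢ (no moves)
Trace ⟨bbbb⟩ through P, begin at {p0}:
  step 1 (b): {p1}
  step 2 (b): {p2}
  step 3 (b): {p4}
  step 4 (b): {p6}
  — P admits the full trace.
Trace ⟨bbbb⟩ through Q, begin at {q0}:
  step 1 (b): {q1}
  step 2 (b): {q2}
  step 3 (b): {q4}
  step 4 (b): no successor for Q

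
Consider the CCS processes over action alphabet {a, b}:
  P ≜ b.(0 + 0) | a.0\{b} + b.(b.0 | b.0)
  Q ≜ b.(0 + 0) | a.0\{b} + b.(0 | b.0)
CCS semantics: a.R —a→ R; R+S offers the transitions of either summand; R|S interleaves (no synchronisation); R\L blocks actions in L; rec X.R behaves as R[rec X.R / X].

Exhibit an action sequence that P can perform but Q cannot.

bbb

P's transition system — 8 states:
  m0 = b.(0 + 0) | a.0\{b} + b.(b.0 | b.0) | -a-> m1, -b-> m2, -b-> m3
  m1 = b.(0 + 0) | 0\{b} | -b-> m4
  m2 = (0 + 0) | a.0\{b} | -a-> m4
  m3 = b.0 | b.0 | -b-> m5, -b-> m6
  m4 = (0 + 0) | 0\{b} | ·
  m5 = 0 | b.0 | -b-> m7
  m6 = b.0 | 0 | -b-> m7
  m7 = 0 | 0 | ·
Q's transition system — 6 states:
  n0 = b.(0 + 0) | a.0\{b} + b.(0 | b.0) | -a-> n1, -b-> n2, -b-> n3
  n1 = b.(0 + 0) | 0\{b} | -b-> n4
  n2 = (0 + 0) | a.0\{b} | -a-> n4
  n3 = 0 | b.0 | -b-> n5
  n4 = (0 + 0) | 0\{b} | ·
  n5 = 0 | 0 | ·
Executing bbb from P (initial set {m0}):
  after b @ step 1: {m2, m3}
  after b @ step 2: {m5, m6}
  after b @ step 3: {m7}
  P completes σ.
Executing bbb from Q (initial set {n0}):
  after b @ step 1: {n2, n3}
  after b @ step 2: {n5}
  after b @ step 3: ∅ (Q stuck)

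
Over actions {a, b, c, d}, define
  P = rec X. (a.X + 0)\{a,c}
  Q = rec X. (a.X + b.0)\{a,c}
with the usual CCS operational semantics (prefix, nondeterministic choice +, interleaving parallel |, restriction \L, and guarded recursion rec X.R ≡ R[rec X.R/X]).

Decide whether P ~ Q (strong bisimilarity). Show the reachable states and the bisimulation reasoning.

P's transition system — 1 states:
  s0 = rec X. (a.X + 0)\{a,c} → stopped
Q's transition system — 2 states:
  t0 = rec X. (a.X + b.0)\{a,c} → --b--▸ t1
  t1 = 0\{a,c} → stopped
Coarsest stable partition (strong bisimilarity classes):
  B0 = {s0, t1}
  B1 = {t0}
s0 ∈ B0, t0 ∈ B1 → different blocks

NO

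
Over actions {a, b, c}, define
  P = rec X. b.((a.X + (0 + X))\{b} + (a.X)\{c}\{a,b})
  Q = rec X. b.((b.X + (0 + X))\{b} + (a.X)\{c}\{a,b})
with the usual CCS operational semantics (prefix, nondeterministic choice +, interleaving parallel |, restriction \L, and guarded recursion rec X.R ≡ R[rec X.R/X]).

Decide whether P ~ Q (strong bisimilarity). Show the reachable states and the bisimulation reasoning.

P ≁ Q

LTS(P): 3 reachable states
  p0 = rec X. b.((a.X + (0 + X))\{b} + (a.X)\{c}\{a,b}) → -b-> p1
  p1 = (a.(rec X. b.((a.X + (0 + X))\{b} + (a.X)\{c}\{a,b})) + (0 + (rec X. b.((a.X + (0 + X))\{b} + (a.X)\{c}\{a,b}))))\{b} + (a.(rec X. b.((a.X + (0 + X))\{b} + (a.X)\{c}\{a,b})))\{c}\{a,b} → -a-> p2
  p2 = (rec X. b.((a.X + (0 + X))\{b} + (a.X)\{c}\{a,b}))\{b} → stopped
LTS(Q): 2 reachable states
  q0 = rec X. b.((b.X + (0 + X))\{b} + (a.X)\{c}\{a,b}) → -b-> q1
  q1 = (b.(rec X. b.((b.X + (0 + X))\{b} + (a.X)\{c}\{a,b})) + (0 + (rec X. b.((b.X + (0 + X))\{b} + (a.X)\{c}\{a,b}))))\{b} + (a.(rec X. b.((b.X + (0 + X))\{b} + (a.X)\{c}\{a,b})))\{c}\{a,b} → stopped
Bisimilarity quotient blocks:
  B0 = {p0}
  B1 = {p1}
  B2 = {p2, q1}
  B3 = {q0}
p0 ∈ B0, q0 ∈ B3 → different blocks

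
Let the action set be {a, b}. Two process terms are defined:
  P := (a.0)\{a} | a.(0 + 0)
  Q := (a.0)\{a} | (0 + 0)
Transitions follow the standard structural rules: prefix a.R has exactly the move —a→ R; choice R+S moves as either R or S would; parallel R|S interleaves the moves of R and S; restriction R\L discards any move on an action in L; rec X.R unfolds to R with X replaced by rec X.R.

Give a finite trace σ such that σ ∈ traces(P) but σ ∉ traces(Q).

a

Reachable graph of P (2 states):
  m0 = (a.0)\{a} | a.(0 + 0) | ··a··> m1
  m1 = (a.0)\{a} | (0 + 0) | (no moves)
Reachable graph of Q (1 states):
  n0 = (a.0)\{a} | (0 + 0) | (no moves)
Run σ = ⟨a⟩ on P: start {m0}
  step 1 (a): {m1}
  ✓ P
Run σ = ⟨a⟩ on Q: start {n0}
  step 1 (a): no successor for Q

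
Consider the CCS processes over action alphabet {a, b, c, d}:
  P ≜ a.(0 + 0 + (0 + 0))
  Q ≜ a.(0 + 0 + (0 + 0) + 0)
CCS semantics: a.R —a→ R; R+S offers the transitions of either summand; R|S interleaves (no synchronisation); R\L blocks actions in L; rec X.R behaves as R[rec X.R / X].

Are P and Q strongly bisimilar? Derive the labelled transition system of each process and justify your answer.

LTS(P): 2 reachable states
  p0 = a.(0 + 0 + (0 + 0)) :: --a--▸ p1
  p1 = 0 + 0 + (0 + 0) :: ·
LTS(Q): 2 reachable states
  q0 = a.(0 + 0 + (0 + 0) + 0) :: --a--▸ q1
  q1 = 0 + 0 + (0 + 0) + 0 :: ·
Partition-refinement fixed point:
  B0 = {p0, q0}
  B1 = {p1, q1}
p0 ∈ B0, q0 ∈ B0 → same block

bisimilar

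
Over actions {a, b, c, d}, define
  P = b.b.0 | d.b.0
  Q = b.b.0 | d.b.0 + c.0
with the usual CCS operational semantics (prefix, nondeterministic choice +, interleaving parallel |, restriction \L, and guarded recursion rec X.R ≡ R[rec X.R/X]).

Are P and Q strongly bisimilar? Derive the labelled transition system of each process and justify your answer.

not bisimilar

LTS(P): 9 reachable states
  s0 = b.b.0 | d.b.0 | -b-> s1, -d-> s2
  s1 = b.0 | d.b.0 | -b-> s3, -d-> s4
  s2 = b.b.0 | b.0 | -b-> s4, -b-> s5
  s3 = 0 | d.b.0 | -d-> s6
  s4 = b.0 | b.0 | -b-> s6, -b-> s7
  s5 = b.b.0 | 0 | -b-> s7
  s6 = 0 | b.0 | -b-> s8
  s7 = b.0 | 0 | -b-> s8
  s8 = 0 | 0 | deadlocked
LTS(Q): 10 reachable states
  t0 = b.b.0 | d.b.0 + c.0 | -b-> t1, -c-> t2, -d-> t3
  t1 = b.0 | d.b.0 | -b-> t4, -d-> t5
  t2 = 0 | deadlocked
  t3 = b.b.0 | b.0 | -b-> t5, -b-> t6
  t4 = 0 | d.b.0 | -d-> t7
  t5 = b.0 | b.0 | -b-> t7, -b-> t8
  t6 = b.b.0 | 0 | -b-> t8
  t7 = 0 | b.0 | -b-> t9
  t8 = b.0 | 0 | -b-> t9
  t9 = 0 | 0 | deadlocked
Coarsest stable partition (strong bisimilarity classes):
  B0 = {s0}
  B1 = {s2, t3}
  B2 = {s4, s5, t5, t6}
  B3 = {s6, s7, t7, t8}
  B4 = {s8, t2, t9}
  B5 = {s1, t1}
  B6 = {s3, t4}
  B7 = {t0}
s0 ∈ B0, t0 ∈ B7 → different blocks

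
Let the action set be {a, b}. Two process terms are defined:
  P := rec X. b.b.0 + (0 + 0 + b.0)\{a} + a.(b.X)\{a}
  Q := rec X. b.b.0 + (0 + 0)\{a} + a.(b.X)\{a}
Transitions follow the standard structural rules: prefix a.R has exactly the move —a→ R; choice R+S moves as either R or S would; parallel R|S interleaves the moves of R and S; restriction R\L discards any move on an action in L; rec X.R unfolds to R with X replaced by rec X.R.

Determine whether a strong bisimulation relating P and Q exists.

P's transition system — 8 states:
  p0 = rec X. b.b.0 + (0 + 0 + b.0)\{a} + a.(b.X)\{a} → --a--▸ p1, --b--▸ p2, --b--▸ p3
  p1 = (b.(rec X. b.b.0 + (0 + 0 + b.0)\{a} + a.(b.X)\{a}))\{a} → --b--▸ p4
  p2 = 0\{a} → stopped
  p3 = b.0 → --b--▸ p5
  p4 = (rec X. b.b.0 + (0 + 0 + b.0)\{a} + a.(b.X)\{a})\{a} → --b--▸ p6, --b--▸ p7
  p5 = 0 → stopped
  p6 = (b.0)\{a} → --b--▸ p2
  p7 = 0\{a}\{a} → stopped
Q's transition system — 7 states:
  q0 = rec X. b.b.0 + (0 + 0)\{a} + a.(b.X)\{a} → --a--▸ q1, --b--▸ q2
  q1 = (b.(rec X. b.b.0 + (0 + 0)\{a} + a.(b.X)\{a}))\{a} → --b--▸ q3
  q2 = b.0 → --b--▸ q4
  q3 = (rec X. b.b.0 + (0 + 0)\{a} + a.(b.X)\{a})\{a} → --b--▸ q5
  q4 = 0 → stopped
  q5 = (b.0)\{a} → --b--▸ q6
  q6 = 0\{a} → stopped
Coarsest stable partition (strong bisimilarity classes):
  B0 = {p0}
  B1 = {p2, p5, p7, q4, q6}
  B2 = {p3, p6, q2, q5}
  B3 = {p1}
  B4 = {p4}
  B5 = {q0}
  B6 = {q1}
  B7 = {q3}
p0 ∈ B0, q0 ∈ B5 → different blocks

P ≁ Q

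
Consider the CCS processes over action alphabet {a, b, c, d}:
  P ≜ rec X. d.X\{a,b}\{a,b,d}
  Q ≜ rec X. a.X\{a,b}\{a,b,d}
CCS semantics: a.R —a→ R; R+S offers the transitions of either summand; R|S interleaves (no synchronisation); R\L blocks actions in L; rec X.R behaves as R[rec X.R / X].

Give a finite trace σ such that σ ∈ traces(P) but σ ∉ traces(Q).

P's transition system — 2 states:
  m0 = rec X. d.X\{a,b}\{a,b,d} | ··d··> m1
  m1 = (rec X. d.X\{a,b}\{a,b,d})\{a,b}\{a,b,d} | deadlocked
Q's transition system — 2 states:
  n0 = rec X. a.X\{a,b}\{a,b,d} | ··a··> n1
  n1 = (rec X. a.X\{a,b}\{a,b,d})\{a,b}\{a,b,d} | deadlocked
Run σ = ⟨d⟩ on P: start {m0}
  [1] d ⇒ {m1}
  — P admits the full trace.
Run σ = ⟨d⟩ on Q: start {n0}
  [1] d ⇒ no successor for Q

d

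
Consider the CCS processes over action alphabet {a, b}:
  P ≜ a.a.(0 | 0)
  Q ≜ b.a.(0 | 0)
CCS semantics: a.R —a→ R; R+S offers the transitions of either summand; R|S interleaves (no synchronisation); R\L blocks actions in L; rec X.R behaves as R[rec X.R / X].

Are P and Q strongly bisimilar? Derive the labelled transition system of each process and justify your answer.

not bisimilar

P's transition system — 3 states:
  m0 = a.a.(0 | 0) | =a=> m1
  m1 = a.(0 | 0) | =a=> m2
  m2 = 0 | 0 | ·
Q's transition system — 3 states:
  n0 = b.a.(0 | 0) | =b=> n1
  n1 = a.(0 | 0) | =a=> n2
  n2 = 0 | 0 | ·
Partition-refinement fixed point:
  B0 = {m0}
  B1 = {m1, n1}
  B2 = {m2, n2}
  B3 = {n0}
m0 ∈ B0, n0 ∈ B3 → different blocks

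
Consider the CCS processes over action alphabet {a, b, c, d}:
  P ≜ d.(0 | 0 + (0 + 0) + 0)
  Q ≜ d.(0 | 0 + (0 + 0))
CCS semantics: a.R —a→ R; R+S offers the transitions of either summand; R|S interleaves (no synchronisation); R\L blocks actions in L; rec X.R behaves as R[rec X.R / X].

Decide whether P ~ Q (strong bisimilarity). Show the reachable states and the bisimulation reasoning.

LTS(P): 2 reachable states
  s0 = d.(0 | 0 + (0 + 0) + 0) has moves --d--▸ s1
  s1 = 0 | 0 + (0 + 0) + 0 has moves stopped
LTS(Q): 2 reachable states
  t0 = d.(0 | 0 + (0 + 0)) has moves --d--▸ t1
  t1 = 0 | 0 + (0 + 0) has moves stopped
Coarsest stable partition (strong bisimilarity classes):
  B0 = {s0, t0}
  B1 = {s1, t1}
s0 ∈ B0, t0 ∈ B0 → same block

bisimilar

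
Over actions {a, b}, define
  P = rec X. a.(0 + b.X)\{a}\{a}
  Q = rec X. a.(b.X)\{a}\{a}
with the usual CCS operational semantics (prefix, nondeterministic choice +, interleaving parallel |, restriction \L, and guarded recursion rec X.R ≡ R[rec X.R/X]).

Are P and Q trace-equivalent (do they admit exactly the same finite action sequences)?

P's transition system — 3 states:
  u0 = rec X. a.(0 + b.X)\{a}\{a} ⊢ -a-> u1
  u1 = (0 + b.(rec X. a.(0 + b.X)\{a}\{a}))\{a}\{a} ⊢ -b-> u2
  u2 = (rec X. a.(0 + b.X)\{a}\{a})\{a}\{a} ⊢ stopped
Q's transition system — 3 states:
  v0 = rec X. a.(b.X)\{a}\{a} ⊢ -a-> v1
  v1 = (b.(rec X. a.(b.X)\{a}\{a}))\{a}\{a} ⊢ -b-> v2
  v2 = (rec X. a.(b.X)\{a}\{a})\{a}\{a} ⊢ stopped
Coarsest stable partition (strong bisimilarity classes):
  B0 = {u0, v0}
  B1 = {u1, v1}
  B2 = {u2, v2}
u0 ∈ B0, v0 ∈ B0 → same block
Bisimilar ⇒ trace-equivalent.

traces(P) = traces(Q)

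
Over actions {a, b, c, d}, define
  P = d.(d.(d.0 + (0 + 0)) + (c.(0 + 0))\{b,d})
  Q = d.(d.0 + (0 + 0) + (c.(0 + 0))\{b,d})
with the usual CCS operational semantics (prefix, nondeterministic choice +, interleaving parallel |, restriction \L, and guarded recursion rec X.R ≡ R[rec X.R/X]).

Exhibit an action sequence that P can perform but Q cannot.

P's transition system — 5 states:
  p0 = d.(d.(d.0 + (0 + 0)) + (c.(0 + 0))\{b,d}) | -d-> p1
  p1 = d.(d.0 + (0 + 0)) + (c.(0 + 0))\{b,d} | -c-> p2, -d-> p3
  p2 = (0 + 0)\{b,d} | deadlocked
  p3 = d.0 + (0 + 0) | -d-> p4
  p4 = 0 | deadlocked
Q's transition system — 4 states:
  q0 = d.(d.0 + (0 + 0) + (c.(0 + 0))\{b,d}) | -d-> q1
  q1 = d.0 + (0 + 0) + (c.(0 + 0))\{b,d} | -c-> q2, -d-> q3
  q2 = (0 + 0)\{b,d} | deadlocked
  q3 = 0 | deadlocked
Executing ddd from P (initial set {p0}):
  step 1 (d): {p1}
  step 2 (d): {p3}
  step 3 (d): {p4}
  P completes σ.
Executing ddd from Q (initial set {q0}):
  step 1 (d): {q1}
  step 2 (d): {q3}
  step 3 (d): ∅  — Q cannot continue

ddd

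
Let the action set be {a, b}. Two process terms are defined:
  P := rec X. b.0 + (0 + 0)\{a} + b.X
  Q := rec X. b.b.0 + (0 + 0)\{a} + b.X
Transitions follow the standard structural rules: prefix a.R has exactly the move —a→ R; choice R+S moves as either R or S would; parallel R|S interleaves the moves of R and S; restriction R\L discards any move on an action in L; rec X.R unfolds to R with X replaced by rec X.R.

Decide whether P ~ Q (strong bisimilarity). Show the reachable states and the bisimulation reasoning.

not bisimilar

P's transition system — 2 states:
  s0 = rec X. b.0 + (0 + 0)\{a} + b.X ⊢ —b→ s0, —b→ s1
  s1 = 0 ⊢ ∅
Q's transition system — 3 states:
  t0 = rec X. b.b.0 + (0 + 0)\{a} + b.X ⊢ —b→ t0, —b→ t1
  t1 = b.0 ⊢ —b→ t2
  t2 = 0 ⊢ ∅
Coarsest stable partition (strong bisimilarity classes):
  B0 = {s0}
  B1 = {s1, t2}
  B2 = {t0}
  B3 = {t1}
s0 ∈ B0, t0 ∈ B2 → different blocks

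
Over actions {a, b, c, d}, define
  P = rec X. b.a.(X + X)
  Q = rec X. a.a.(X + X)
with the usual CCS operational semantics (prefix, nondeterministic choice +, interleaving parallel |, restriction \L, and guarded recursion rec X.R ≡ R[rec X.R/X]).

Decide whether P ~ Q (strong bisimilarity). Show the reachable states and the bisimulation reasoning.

P's transition system — 3 states:
  u0 = rec X. b.a.(X + X) :: ··b··> u1
  u1 = a.((rec X. b.a.(X + X)) + (rec X. b.a.(X + X))) :: ··a··> u2
  u2 = (rec X. b.a.(X + X)) + (rec X. b.a.(X + X)) :: ··b··> u1
Q's transition system — 3 states:
  v0 = rec X. a.a.(X + X) :: ··a··> v1
  v1 = a.((rec X. a.a.(X + X)) + (rec X. a.a.(X + X))) :: ··a··> v2
  v2 = (rec X. a.a.(X + X)) + (rec X. a.a.(X + X)) :: ··a··> v1
Coarsest stable partition (strong bisimilarity classes):
  B0 = {u0, u2}
  B1 = {u1}
  B2 = {v0, v1, v2}
u0 ∈ B0, v0 ∈ B2 → different blocks

not bisimilar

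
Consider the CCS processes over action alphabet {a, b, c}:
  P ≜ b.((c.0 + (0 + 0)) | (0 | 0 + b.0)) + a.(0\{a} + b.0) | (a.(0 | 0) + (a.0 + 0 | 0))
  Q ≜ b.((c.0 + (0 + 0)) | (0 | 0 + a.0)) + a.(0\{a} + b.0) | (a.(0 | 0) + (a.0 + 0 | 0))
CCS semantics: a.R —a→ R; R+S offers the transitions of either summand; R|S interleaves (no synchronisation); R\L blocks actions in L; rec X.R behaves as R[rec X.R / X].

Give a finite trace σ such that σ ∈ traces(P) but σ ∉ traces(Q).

LTS(P): 12 reachable states
  u0 = b.((c.0 + (0 + 0)) | (0 | 0 + b.0)) + a.(0\{a} + b.0) | (a.(0 | 0) + (a.0 + 0 | 0)) | —a→ u1, —a→ u2, —a→ u3, —b→ u4
  u1 = (0\{a} + b.0) | (a.(0 | 0) + (a.0 + 0 | 0)) | —a→ u5, —a→ u6, —b→ u7
  u2 = a.(0\{a} + b.0) | (0 | 0) | —a→ u5
  u3 = a.(0\{a} + b.0) | 0 | —a→ u6
  u4 = (c.0 + (0 + 0)) | (0 | 0 + b.0) | —b→ u8, —c→ u9
  u5 = (0\{a} + b.0) | (0 | 0) | —b→ u10
  u6 = (0\{a} + b.0) | 0 | —b→ u11
  u7 = 0 | (a.(0 | 0) + (a.0 + 0 | 0)) | —a→ u10, —a→ u11
  u8 = (c.0 + (0 + 0)) | 0 | —c→ u11
  u9 = 0 | (0 | 0 + b.0) | —b→ u11
  u10 = 0 | (0 | 0) | deadlocked
  u11 = 0 | 0 | deadlocked
LTS(Q): 12 reachable states
  v0 = b.((c.0 + (0 + 0)) | (0 | 0 + a.0)) + a.(0\{a} + b.0) | (a.(0 | 0) + (a.0 + 0 | 0)) | —a→ v1, —a→ v2, —a→ v3, —b→ v4
  v1 = (0\{a} + b.0) | (a.(0 | 0) + (a.0 + 0 | 0)) | —a→ v5, —a→ v6, —b→ v7
  v2 = a.(0\{a} + b.0) | (0 | 0) | —a→ v5
  v3 = a.(0\{a} + b.0) | 0 | —a→ v6
  v4 = (c.0 + (0 + 0)) | (0 | 0 + a.0) | —a→ v8, —c→ v9
  v5 = (0\{a} + b.0) | (0 | 0) | —b→ v10
  v6 = (0\{a} + b.0) | 0 | —b→ v11
  v7 = 0 | (a.(0 | 0) + (a.0 + 0 | 0)) | —a→ v10, —a→ v11
  v8 = (c.0 + (0 + 0)) | 0 | —c→ v11
  v9 = 0 | (0 | 0 + a.0) | —a→ v11
  v10 = 0 | (0 | 0) | deadlocked
  v11 = 0 | 0 | deadlocked
Trace ⟨bb⟩ through P, begin at {u0}:
  after b @ step 1: {u4}
  after b @ step 2: {u8}
  ✓ P
Trace ⟨bb⟩ through Q, begin at {v0}:
  after b @ step 1: {v4}
  after b @ step 2: no successor for Q

bb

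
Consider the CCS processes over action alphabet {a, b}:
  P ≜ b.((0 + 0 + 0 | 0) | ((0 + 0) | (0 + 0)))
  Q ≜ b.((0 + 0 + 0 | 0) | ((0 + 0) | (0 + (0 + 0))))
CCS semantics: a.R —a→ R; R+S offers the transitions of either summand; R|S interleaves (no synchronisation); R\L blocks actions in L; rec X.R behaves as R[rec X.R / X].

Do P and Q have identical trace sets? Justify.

P's transition system — 2 states:
  u0 = b.((0 + 0 + 0 | 0) | ((0 + 0) | (0 + 0))) | ··b··> u1
  u1 = (0 + 0 + 0 | 0) | ((0 + 0) | (0 + 0)) | ·
Q's transition system — 2 states:
  v0 = b.((0 + 0 + 0 | 0) | ((0 + 0) | (0 + (0 + 0)))) | ··b··> v1
  v1 = (0 + 0 + 0 | 0) | ((0 + 0) | (0 + (0 + 0))) | ·
Bisimilarity quotient blocks:
  B0 = {u0, v0}
  B1 = {u1, v1}
u0 ∈ B0, v0 ∈ B0 → same block
Bisimilar ⇒ trace-equivalent.

YES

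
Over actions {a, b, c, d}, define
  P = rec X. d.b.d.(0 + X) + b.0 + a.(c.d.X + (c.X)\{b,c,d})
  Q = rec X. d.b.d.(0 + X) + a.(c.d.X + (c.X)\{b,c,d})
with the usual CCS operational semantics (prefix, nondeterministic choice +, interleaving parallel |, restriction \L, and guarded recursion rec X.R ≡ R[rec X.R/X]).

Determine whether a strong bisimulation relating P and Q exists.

not bisimilar

P's transition system — 7 states:
  m0 = rec X. d.b.d.(0 + X) + b.0 + a.(c.d.X + (c.X)\{b,c,d}) has moves —a→ m1, —b→ m2, —d→ m3
  m1 = c.d.(rec X. d.b.d.(0 + X) + b.0 + a.(c.d.X + (c.X)\{b,c,d})) + (c.(rec X. d.b.d.(0 + X) + b.0 + a.(c.d.X + (c.X)\{b,c,d})))\{b,c,d} has moves —c→ m4
  m2 = 0 has moves ∅
  m3 = b.d.(0 + (rec X. d.b.d.(0 + X) + b.0 + a.(c.d.X + (c.X)\{b,c,d}))) has moves —b→ m5
  m4 = d.(rec X. d.b.d.(0 + X) + b.0 + a.(c.d.X + (c.X)\{b,c,d})) has moves —d→ m0
  m5 = d.(0 + (rec X. d.b.d.(0 + X) + b.0 + a.(c.d.X + (c.X)\{b,c,d}))) has moves —d→ m6
  m6 = 0 + (rec X. d.b.d.(0 + X) + b.0 + a.(c.d.X + (c.X)\{b,c,d})) has moves —a→ m1, —b→ m2, —d→ m3
Q's transition system — 6 states:
  n0 = rec X. d.b.d.(0 + X) + a.(c.d.X + (c.X)\{b,c,d}) has moves —a→ n1, —d→ n2
  n1 = c.d.(rec X. d.b.d.(0 + X) + a.(c.d.X + (c.X)\{b,c,d})) + (c.(rec X. d.b.d.(0 + X) + a.(c.d.X + (c.X)\{b,c,d})))\{b,c,d} has moves —c→ n3
  n2 = b.d.(0 + (rec X. d.b.d.(0 + X) + a.(c.d.X + (c.X)\{b,c,d}))) has moves —b→ n4
  n3 = d.(rec X. d.b.d.(0 + X) + a.(c.d.X + (c.X)\{b,c,d})) has moves —d→ n0
  n4 = d.(0 + (rec X. d.b.d.(0 + X) + a.(c.d.X + (c.X)\{b,c,d}))) has moves —d→ n5
  n5 = 0 + (rec X. d.b.d.(0 + X) + a.(c.d.X + (c.X)\{b,c,d})) has moves —a→ n1, —d→ n2
Coarsest stable partition (strong bisimilarity classes):
  B0 = {m0, m6}
  B1 = {m3}
  B2 = {m4, m5}
  B3 = {m2}
  B4 = {m1}
  B5 = {n0, n5}
  B6 = {n1}
  B7 = {n3, n4}
  B8 = {n2}
m0 ∈ B0, n0 ∈ B5 → different blocks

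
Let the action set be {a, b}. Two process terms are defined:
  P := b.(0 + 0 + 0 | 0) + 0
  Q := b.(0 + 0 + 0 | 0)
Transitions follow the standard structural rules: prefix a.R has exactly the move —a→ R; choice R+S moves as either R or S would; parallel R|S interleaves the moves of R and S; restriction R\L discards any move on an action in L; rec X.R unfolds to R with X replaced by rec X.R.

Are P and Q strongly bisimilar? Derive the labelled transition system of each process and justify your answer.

P ~ Q

Reachable graph of P (2 states):
  u0 = b.(0 + 0 + 0 | 0) + 0 | -b-> u1
  u1 = 0 + 0 + 0 | 0 | deadlocked
Reachable graph of Q (2 states):
  v0 = b.(0 + 0 + 0 | 0) | -b-> v1
  v1 = 0 + 0 + 0 | 0 | deadlocked
Coarsest stable partition (strong bisimilarity classes):
  B0 = {u0, v0}
  B1 = {u1, v1}
u0 ∈ B0, v0 ∈ B0 → same block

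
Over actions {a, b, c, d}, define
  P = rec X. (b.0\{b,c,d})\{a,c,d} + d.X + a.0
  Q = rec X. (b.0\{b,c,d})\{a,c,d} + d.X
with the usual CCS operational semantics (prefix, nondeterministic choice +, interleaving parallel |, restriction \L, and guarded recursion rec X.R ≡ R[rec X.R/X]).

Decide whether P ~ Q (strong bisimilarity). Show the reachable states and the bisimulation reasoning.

LTS(P): 3 reachable states
  u0 = rec X. (b.0\{b,c,d})\{a,c,d} + d.X + a.0 has moves —a→ u1, —b→ u2, —d→ u0
  u1 = 0 has moves ·
  u2 = 0\{b,c,d}\{a,c,d} has moves ·
LTS(Q): 2 reachable states
  v0 = rec X. (b.0\{b,c,d})\{a,c,d} + d.X has moves —b→ v1, —d→ v0
  v1 = 0\{b,c,d}\{a,c,d} has moves ·
Partition-refinement fixed point:
  B0 = {u0}
  B1 = {u1, u2, v1}
  B2 = {v0}
u0 ∈ B0, v0 ∈ B2 → different blocks

not bisimilar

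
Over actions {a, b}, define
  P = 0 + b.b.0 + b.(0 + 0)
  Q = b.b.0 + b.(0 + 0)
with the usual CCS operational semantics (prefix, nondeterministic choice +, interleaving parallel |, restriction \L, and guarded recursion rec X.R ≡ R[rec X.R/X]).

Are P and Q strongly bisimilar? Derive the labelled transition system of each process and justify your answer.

YES

P's transition system — 4 states:
  u0 = 0 + b.b.0 + b.(0 + 0) | -b-> u1, -b-> u2
  u1 = 0 + 0 | ∅
  u2 = b.0 | -b-> u3
  u3 = 0 | ∅
Q's transition system — 4 states:
  v0 = b.b.0 + b.(0 + 0) | -b-> v1, -b-> v2
  v1 = 0 + 0 | ∅
  v2 = b.0 | -b-> v3
  v3 = 0 | ∅
Partition-refinement fixed point:
  B0 = {u0, v0}
  B1 = {u1, u3, v1, v3}
  B2 = {u2, v2}
u0 ∈ B0, v0 ∈ B0 → same block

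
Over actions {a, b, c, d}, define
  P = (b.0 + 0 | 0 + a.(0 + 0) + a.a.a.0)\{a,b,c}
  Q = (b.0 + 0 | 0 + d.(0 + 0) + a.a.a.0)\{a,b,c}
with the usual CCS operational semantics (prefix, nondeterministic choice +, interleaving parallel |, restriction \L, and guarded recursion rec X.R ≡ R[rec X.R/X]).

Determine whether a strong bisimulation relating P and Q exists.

P's transition system — 1 states:
  p0 = (b.0 + 0 | 0 + a.(0 + 0) + a.a.a.0)\{a,b,c} has moves (no moves)
Q's transition system — 2 states:
  q0 = (b.0 + 0 | 0 + d.(0 + 0) + a.a.a.0)\{a,b,c} has moves =d=> q1
  q1 = (0 + 0)\{a,b,c} has moves (no moves)
Partition-refinement fixed point:
  B0 = {p0, q1}
  B1 = {q0}
p0 ∈ B0, q0 ∈ B1 → different blocks

NO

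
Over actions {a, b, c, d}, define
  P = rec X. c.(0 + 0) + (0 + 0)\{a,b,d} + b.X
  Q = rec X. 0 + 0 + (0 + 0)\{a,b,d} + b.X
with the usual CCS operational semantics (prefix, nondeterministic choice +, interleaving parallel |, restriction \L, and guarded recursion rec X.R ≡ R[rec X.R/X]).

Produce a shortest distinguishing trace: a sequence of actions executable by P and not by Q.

LTS(P): 2 reachable states
  p0 = rec X. c.(0 + 0) + (0 + 0)\{a,b,d} + b.X has moves --b--▸ p0, --c--▸ p1
  p1 = 0 + 0 has moves ·
LTS(Q): 1 reachable states
  q0 = rec X. 0 + 0 + (0 + 0)\{a,b,d} + b.X has moves --b--▸ q0
Executing c from P (initial set {p0}):
  after c @ step 1: {p1}
  — P admits the full trace.
Executing c from Q (initial set {q0}):
  after c @ step 1: ∅ (Q stuck)

c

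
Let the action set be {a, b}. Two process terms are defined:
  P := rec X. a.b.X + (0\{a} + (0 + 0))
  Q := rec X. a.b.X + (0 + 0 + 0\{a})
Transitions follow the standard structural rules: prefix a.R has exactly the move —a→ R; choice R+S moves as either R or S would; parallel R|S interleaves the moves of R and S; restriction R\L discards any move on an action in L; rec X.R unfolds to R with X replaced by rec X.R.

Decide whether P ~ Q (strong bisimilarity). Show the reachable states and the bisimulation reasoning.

bisimilar

Reachable graph of P (2 states):
  s0 = rec X. a.b.X + (0\{a} + (0 + 0)) ⊢ =a=> s1
  s1 = b.(rec X. a.b.X + (0\{a} + (0 + 0))) ⊢ =b=> s0
Reachable graph of Q (2 states):
  t0 = rec X. a.b.X + (0 + 0 + 0\{a}) ⊢ =a=> t1
  t1 = b.(rec X. a.b.X + (0 + 0 + 0\{a})) ⊢ =b=> t0
Partition-refinement fixed point:
  B0 = {s0, t0}
  B1 = {s1, t1}
s0 ∈ B0, t0 ∈ B0 → same block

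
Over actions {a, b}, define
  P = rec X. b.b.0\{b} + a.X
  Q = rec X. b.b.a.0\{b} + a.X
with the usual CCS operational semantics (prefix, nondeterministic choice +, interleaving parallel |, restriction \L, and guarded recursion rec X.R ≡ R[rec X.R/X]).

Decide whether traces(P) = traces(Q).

LTS(P): 3 reachable states
  u0 = rec X. b.b.0\{b} + a.X | =a=> u0, =b=> u1
  u1 = b.0\{b} | =b=> u2
  u2 = 0\{b} | deadlocked
LTS(Q): 4 reachable states
  v0 = rec X. b.b.a.0\{b} + a.X | =a=> v0, =b=> v1
  v1 = b.a.0\{b} | =b=> v2
  v2 = a.0\{b} | =a=> v3
  v3 = 0\{b} | deadlocked
Trace ⟨bba⟩ through Q, begin at {v0}:
  step 1 (b): {v1}
  step 2 (b): {v2}
  step 3 (a): {v3}
  Q completes σ.
Trace ⟨bba⟩ through P, begin at {u0}:
  step 1 (b): {u1}
  step 2 (b): {u2}
  step 3 (a): no successor for P

NO — witness ⟨bba⟩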